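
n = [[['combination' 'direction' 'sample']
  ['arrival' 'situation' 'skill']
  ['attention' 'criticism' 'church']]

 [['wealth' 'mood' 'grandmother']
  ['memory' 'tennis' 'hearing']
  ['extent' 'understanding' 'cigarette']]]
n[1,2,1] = 'understanding'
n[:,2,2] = ['church', 'cigarette']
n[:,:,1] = [['direction', 'situation', 'criticism'], ['mood', 'tennis', 'understanding']]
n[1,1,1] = 'tennis'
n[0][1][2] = 'skill'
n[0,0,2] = 'sample'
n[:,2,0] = ['attention', 'extent']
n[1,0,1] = 'mood'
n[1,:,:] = [['wealth', 'mood', 'grandmother'], ['memory', 'tennis', 'hearing'], ['extent', 'understanding', 'cigarette']]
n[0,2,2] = 'church'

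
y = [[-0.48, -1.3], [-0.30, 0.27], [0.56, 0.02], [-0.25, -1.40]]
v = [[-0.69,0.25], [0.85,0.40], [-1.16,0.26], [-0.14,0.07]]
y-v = [[0.21,-1.55], [-1.15,-0.13], [1.72,-0.24], [-0.11,-1.47]]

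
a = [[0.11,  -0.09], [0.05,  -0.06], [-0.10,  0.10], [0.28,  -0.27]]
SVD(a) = [[-0.32,0.77], [-0.17,-0.60], [0.32,0.21], [-0.88,-0.08]] @ diag([0.4442853840537451, 0.014508532531454022]) @ [[-0.72, 0.69], [0.69, 0.72]]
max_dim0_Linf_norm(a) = 0.28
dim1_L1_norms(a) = [0.2, 0.11, 0.2, 0.55]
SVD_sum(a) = [[0.1,  -0.1], [0.06,  -0.05], [-0.1,  0.10], [0.28,  -0.27]] + [[0.01, 0.01], [-0.01, -0.01], [0.0, 0.00], [-0.0, -0.00]]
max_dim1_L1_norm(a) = 0.55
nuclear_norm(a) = 0.46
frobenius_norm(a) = 0.44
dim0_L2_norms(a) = [0.32, 0.31]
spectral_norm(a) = 0.44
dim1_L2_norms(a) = [0.14, 0.08, 0.14, 0.39]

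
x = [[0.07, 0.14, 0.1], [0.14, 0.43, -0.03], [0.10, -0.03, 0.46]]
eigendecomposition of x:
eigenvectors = [[-0.92,0.33,-0.19], [0.31,0.37,-0.87], [0.22,0.86,0.45]]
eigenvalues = [-0.0, 0.49, 0.48]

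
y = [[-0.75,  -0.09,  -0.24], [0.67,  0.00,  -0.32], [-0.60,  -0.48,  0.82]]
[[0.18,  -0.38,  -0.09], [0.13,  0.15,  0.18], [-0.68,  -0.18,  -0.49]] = y @ [[-0.10,  0.36,  0.15], [0.51,  0.44,  0.43], [-0.61,  0.30,  -0.24]]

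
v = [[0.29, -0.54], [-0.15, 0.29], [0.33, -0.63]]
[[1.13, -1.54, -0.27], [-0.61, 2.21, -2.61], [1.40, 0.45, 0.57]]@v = [[0.47, -0.89], [-1.37, 2.61], [0.53, -0.98]]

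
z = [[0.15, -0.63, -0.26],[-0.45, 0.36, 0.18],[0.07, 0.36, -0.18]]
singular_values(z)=[0.9, 0.4, 0.2]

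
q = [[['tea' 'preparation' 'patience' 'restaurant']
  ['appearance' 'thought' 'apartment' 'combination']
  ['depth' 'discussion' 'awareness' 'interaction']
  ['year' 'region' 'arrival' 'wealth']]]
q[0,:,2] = ['patience', 'apartment', 'awareness', 'arrival']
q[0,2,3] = 'interaction'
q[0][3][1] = 'region'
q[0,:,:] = [['tea', 'preparation', 'patience', 'restaurant'], ['appearance', 'thought', 'apartment', 'combination'], ['depth', 'discussion', 'awareness', 'interaction'], ['year', 'region', 'arrival', 'wealth']]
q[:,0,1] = ['preparation']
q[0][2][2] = 'awareness'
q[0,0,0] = 'tea'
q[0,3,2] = 'arrival'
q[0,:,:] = [['tea', 'preparation', 'patience', 'restaurant'], ['appearance', 'thought', 'apartment', 'combination'], ['depth', 'discussion', 'awareness', 'interaction'], ['year', 'region', 'arrival', 'wealth']]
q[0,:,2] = ['patience', 'apartment', 'awareness', 'arrival']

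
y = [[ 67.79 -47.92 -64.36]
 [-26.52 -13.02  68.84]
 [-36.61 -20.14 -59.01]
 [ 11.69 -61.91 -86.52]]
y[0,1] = -47.92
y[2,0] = -36.61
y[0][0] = 67.79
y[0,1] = -47.92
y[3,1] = -61.91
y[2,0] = -36.61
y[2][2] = -59.01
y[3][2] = -86.52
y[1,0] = -26.52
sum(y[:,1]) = -142.99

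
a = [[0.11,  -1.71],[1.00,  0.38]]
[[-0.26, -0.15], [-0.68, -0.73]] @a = [[-0.18, 0.39],[-0.8, 0.89]]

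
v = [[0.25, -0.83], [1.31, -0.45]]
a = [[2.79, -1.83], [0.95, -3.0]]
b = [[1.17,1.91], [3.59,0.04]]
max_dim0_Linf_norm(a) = 3.0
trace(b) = 1.21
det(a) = -6.63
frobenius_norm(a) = 4.59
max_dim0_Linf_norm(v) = 1.31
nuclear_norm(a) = 5.86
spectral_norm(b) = 3.84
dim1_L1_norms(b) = [3.08, 3.63]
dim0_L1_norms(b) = [4.76, 1.95]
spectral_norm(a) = 4.32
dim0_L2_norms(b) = [3.78, 1.91]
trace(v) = -0.20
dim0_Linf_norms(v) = [1.31, 0.83]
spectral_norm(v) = 1.50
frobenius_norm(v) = 1.63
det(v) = 0.97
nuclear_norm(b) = 5.61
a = b @ v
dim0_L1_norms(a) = [3.74, 4.83]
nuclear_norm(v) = 2.15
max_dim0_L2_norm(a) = 3.51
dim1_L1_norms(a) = [4.62, 3.95]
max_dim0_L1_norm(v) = 1.56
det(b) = -6.81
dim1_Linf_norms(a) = [2.79, 3.0]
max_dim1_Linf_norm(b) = 3.59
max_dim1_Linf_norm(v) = 1.31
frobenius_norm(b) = 4.23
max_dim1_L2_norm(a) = 3.34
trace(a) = -0.21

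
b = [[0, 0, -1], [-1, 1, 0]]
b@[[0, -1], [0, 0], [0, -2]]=[[0, 2], [0, 1]]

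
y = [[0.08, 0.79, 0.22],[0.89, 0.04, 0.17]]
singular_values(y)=[0.95, 0.77]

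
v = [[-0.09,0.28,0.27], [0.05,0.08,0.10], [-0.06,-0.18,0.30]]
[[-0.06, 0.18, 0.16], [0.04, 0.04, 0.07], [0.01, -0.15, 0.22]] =v @ [[0.69, -0.11, 0.11], [-0.11, 0.71, -0.09], [0.11, -0.09, 0.71]]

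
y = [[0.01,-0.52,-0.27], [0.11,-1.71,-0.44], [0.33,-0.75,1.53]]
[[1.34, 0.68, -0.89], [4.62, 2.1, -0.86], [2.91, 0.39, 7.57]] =y@ [[-2.68,3.68,1.55], [-3.12,-0.76,-0.52], [0.95,-0.91,4.36]]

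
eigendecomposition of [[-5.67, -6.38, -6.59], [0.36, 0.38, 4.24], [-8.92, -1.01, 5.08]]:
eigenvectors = [[0.48, 0.78, -0.49], [-0.34, -0.32, 0.73], [-0.81, 0.53, -0.48]]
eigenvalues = [9.95, -7.52, -2.64]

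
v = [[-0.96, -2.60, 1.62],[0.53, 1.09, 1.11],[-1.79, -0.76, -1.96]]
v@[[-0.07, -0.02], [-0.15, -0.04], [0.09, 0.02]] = [[0.6, 0.16],[-0.10, -0.03],[0.06, 0.03]]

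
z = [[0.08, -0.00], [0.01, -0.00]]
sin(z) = [[0.08, 0.0], [0.01, 0.0]]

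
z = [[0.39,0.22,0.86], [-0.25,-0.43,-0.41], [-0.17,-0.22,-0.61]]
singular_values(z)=[1.31, 0.27, 0.09]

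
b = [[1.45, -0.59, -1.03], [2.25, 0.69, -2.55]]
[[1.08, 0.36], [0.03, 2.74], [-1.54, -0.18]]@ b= [[2.38, -0.39, -2.03], [6.21, 1.87, -7.02], [-2.64, 0.78, 2.05]]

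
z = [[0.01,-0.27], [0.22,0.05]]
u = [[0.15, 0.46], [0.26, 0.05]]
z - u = [[-0.14, -0.73], [-0.04, 0.00]]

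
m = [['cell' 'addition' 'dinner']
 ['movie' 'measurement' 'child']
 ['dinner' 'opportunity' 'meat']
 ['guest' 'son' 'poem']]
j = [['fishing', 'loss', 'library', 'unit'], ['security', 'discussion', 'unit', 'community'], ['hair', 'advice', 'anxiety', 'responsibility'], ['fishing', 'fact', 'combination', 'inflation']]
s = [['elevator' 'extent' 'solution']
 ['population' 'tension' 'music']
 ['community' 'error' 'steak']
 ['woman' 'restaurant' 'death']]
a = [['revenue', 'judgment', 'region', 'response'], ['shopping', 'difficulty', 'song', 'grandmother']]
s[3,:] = ['woman', 'restaurant', 'death']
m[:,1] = ['addition', 'measurement', 'opportunity', 'son']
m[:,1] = ['addition', 'measurement', 'opportunity', 'son']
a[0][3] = 'response'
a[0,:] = ['revenue', 'judgment', 'region', 'response']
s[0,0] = 'elevator'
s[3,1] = 'restaurant'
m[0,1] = 'addition'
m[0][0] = 'cell'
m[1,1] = 'measurement'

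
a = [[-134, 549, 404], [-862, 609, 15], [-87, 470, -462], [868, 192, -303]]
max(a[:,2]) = 404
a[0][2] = 404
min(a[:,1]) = 192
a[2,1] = 470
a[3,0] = 868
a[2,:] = [-87, 470, -462]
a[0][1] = 549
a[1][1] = 609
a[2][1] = 470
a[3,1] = 192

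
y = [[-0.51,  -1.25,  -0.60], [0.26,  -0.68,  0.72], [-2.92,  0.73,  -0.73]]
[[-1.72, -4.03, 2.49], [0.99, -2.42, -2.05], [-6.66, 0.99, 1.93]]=y @ [[2.13,  0.60,  0.05], [0.15,  3.23,  -0.44], [0.75,  -0.53,  -3.28]]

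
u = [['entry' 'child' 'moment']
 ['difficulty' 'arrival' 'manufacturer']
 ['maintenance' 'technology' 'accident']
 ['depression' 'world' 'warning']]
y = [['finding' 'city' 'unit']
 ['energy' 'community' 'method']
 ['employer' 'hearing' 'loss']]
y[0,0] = 'finding'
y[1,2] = 'method'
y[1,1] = 'community'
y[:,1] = ['city', 'community', 'hearing']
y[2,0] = 'employer'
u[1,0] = 'difficulty'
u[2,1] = 'technology'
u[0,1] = 'child'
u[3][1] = 'world'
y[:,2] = ['unit', 'method', 'loss']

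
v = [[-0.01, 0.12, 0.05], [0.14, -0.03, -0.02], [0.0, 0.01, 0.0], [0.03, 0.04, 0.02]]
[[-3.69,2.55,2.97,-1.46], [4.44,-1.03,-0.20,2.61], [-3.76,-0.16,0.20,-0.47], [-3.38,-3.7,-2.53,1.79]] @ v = [[0.35, -0.55, -0.26], [-0.11, 0.67, 0.29], [0.00, -0.46, -0.19], [-0.43, -0.25, -0.06]]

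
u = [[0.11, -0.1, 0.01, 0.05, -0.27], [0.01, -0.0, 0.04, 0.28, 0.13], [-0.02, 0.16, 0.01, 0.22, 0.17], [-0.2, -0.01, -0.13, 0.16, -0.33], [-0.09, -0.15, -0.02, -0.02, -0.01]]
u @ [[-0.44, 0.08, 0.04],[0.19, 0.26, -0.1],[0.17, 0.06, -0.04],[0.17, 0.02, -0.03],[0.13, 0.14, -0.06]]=[[-0.09, -0.05, 0.03], [0.07, 0.03, -0.02], [0.1, 0.07, -0.03], [0.05, -0.07, 0.01], [0.0, -0.05, 0.01]]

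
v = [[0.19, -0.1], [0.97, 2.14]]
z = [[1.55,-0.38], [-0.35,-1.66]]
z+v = [[1.74, -0.48], [0.62, 0.48]]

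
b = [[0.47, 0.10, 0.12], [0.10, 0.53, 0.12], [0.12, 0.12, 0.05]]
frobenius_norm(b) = 0.76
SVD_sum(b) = [[0.23, 0.29, 0.10], [0.29, 0.37, 0.13], [0.10, 0.13, 0.05]] + [[0.24,-0.19,0.02], [-0.19,0.16,-0.01], [0.02,-0.01,0.0]] + [[0.00,  0.00,  -0.0],[0.00,  0.0,  -0.0],[-0.00,  -0.0,  0.0]]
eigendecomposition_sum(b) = [[0.23, 0.29, 0.10], [0.29, 0.37, 0.13], [0.1, 0.13, 0.05]] + [[0.24, -0.19, 0.02], [-0.19, 0.16, -0.01], [0.02, -0.01, 0.0]] + [[0.0, 0.00, -0.00], [0.0, 0.0, -0.0], [-0.0, -0.0, 0.0]]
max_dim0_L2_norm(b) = 0.55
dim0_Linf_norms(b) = [0.47, 0.53, 0.12]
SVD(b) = [[-0.60, 0.78, -0.21],  [-0.76, -0.63, -0.18],  [-0.27, 0.05, 0.96]] @ diag([0.6514623601067175, 0.3968550899128658, 0.0016825499804166385]) @ [[-0.6, -0.76, -0.27], [0.78, -0.63, 0.05], [-0.21, -0.18, 0.96]]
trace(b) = 1.05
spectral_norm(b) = 0.65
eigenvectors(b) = [[0.60, 0.78, -0.21], [0.76, -0.63, -0.18], [0.27, 0.05, 0.96]]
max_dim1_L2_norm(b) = 0.55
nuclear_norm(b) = 1.05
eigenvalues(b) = [0.65, 0.4, 0.0]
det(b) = 0.00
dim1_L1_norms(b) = [0.69, 0.75, 0.29]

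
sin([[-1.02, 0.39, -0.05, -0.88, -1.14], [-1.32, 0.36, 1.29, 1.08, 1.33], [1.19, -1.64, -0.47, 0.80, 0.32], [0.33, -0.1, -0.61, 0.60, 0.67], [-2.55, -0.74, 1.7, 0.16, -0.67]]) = [[0.21, 0.15, -0.64, -0.70, -0.81], [-1.83, 1.66, 1.92, 0.86, 1.74], [0.48, -2.81, 0.07, 1.60, 0.53], [-0.17, 0.15, -0.61, 0.14, 0.11], [-1.27, -1.19, 2.1, 1.7, 1.37]]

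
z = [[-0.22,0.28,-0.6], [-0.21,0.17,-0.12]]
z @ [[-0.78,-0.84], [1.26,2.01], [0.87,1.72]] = [[0.00, -0.28], [0.27, 0.31]]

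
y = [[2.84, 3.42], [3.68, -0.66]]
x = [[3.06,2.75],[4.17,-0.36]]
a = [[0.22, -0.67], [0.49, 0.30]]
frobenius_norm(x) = 5.87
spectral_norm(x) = 5.38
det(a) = 0.39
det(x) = -12.57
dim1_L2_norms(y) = [4.45, 3.74]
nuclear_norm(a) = 1.27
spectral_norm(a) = 0.73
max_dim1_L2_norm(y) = 4.45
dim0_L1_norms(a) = [0.71, 0.97]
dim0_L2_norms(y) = [4.65, 3.48]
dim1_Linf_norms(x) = [3.06, 4.17]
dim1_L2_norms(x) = [4.11, 4.19]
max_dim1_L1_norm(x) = 5.81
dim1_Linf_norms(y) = [3.42, 3.68]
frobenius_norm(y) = 5.81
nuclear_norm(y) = 7.92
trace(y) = 2.18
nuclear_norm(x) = 7.72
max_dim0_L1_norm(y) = 6.52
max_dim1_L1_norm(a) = 0.89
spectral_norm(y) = 5.06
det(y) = -14.46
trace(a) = 0.52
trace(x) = 2.70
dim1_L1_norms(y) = [6.26, 4.34]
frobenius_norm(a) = 0.91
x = a + y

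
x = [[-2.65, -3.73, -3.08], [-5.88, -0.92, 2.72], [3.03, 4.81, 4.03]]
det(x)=3.892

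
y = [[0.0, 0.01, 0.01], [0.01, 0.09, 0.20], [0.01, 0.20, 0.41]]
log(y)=[[(-5.77+0.75j),(-0.46-1.21j),(0.37+0.56j)], [-0.46-1.21j,(-4.23+1.97j),1.72-0.91j], [(0.37+0.56j),1.72-0.91j,-1.52+0.42j]]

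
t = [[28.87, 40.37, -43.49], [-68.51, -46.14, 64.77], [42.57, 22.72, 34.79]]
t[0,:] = [28.87, 40.37, -43.49]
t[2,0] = 42.57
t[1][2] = 64.77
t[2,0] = 42.57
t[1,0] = -68.51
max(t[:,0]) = 42.57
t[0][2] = -43.49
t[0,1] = 40.37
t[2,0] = 42.57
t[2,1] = 22.72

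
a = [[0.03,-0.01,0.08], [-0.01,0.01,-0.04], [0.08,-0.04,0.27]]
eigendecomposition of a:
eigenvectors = [[-0.29, 0.82, -0.50], [0.14, 0.55, 0.82], [-0.95, -0.16, 0.27]]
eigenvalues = [0.3, 0.01, 0.0]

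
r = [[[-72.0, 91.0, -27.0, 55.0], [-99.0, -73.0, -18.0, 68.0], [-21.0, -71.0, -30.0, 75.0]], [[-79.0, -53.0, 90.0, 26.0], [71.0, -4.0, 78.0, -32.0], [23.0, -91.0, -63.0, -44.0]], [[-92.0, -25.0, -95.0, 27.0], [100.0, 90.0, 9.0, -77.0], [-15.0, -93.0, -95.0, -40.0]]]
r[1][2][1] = -91.0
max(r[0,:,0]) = -21.0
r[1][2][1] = -91.0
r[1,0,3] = 26.0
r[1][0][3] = 26.0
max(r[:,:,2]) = 90.0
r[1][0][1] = -53.0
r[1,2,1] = -91.0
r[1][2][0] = 23.0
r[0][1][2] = -18.0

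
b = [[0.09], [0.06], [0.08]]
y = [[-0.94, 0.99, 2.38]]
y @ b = [[0.17]]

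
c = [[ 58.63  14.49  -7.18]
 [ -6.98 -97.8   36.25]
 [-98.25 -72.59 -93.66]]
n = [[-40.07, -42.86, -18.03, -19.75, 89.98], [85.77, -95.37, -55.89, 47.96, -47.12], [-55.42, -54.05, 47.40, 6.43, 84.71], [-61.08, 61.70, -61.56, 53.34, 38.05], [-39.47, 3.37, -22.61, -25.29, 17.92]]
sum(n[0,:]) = -30.730000000000004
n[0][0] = -40.07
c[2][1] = -72.59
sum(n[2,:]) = 29.069999999999993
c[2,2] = -93.66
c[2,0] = -98.25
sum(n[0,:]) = -30.730000000000004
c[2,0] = -98.25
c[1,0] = -6.98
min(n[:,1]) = -95.37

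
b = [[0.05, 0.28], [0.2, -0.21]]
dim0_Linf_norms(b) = [0.2, 0.28]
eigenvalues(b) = [0.19, -0.35]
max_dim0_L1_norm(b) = 0.49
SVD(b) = [[-0.7, 0.72], [0.72, 0.70]] @ diag([0.3623896003791153, 0.183504162179132]) @ [[0.30, -0.95], [0.95, 0.3]]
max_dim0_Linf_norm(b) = 0.28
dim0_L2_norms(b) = [0.21, 0.35]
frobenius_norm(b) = 0.41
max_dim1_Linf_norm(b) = 0.28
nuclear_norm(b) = 0.55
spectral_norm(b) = 0.36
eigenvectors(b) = [[0.89, -0.57], [0.45, 0.82]]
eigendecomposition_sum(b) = [[0.14,  0.10], [0.07,  0.05]] + [[-0.09,0.18], [0.13,-0.26]]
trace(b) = -0.16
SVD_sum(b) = [[-0.08, 0.24], [0.08, -0.25]] + [[0.13, 0.04], [0.12, 0.04]]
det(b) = -0.07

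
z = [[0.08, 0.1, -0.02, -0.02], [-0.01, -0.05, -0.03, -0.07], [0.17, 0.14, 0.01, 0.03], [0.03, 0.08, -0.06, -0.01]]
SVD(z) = [[-0.47, 0.35, -0.00, 0.81],[0.18, 0.7, -0.66, -0.20],[-0.81, -0.26, -0.38, -0.36],[-0.30, 0.57, 0.65, -0.41]] @ diag([0.26995879616574886, 0.0954217799650301, 0.061755483601474676, 0.017412424477740454]) @ [[-0.69,-0.72,0.05,-0.09], [-0.06,0.10,-0.68,-0.73], [-0.62,0.51,-0.37,0.46], [-0.37,0.46,0.64,-0.50]]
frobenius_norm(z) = 0.29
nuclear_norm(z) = 0.44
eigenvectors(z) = [[(0.22+0.28j), (0.22-0.28j), (-0.34+0j), (0.55+0j)],[(-0.37+0.13j), -0.37-0.13j, (-0.04+0j), (-0.62+0j)],[(0.66+0j), 0.66-0.00j, -0.82+0.00j, (-0.46+0j)],[(0.13+0.52j), (0.13-0.52j), 0.46+0.00j, (0.32+0j)]]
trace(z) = 0.03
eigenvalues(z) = [(-0.01+0.12j), (-0.01-0.12j), (0.07+0j), (-0.03+0j)]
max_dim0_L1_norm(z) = 0.37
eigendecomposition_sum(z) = [[(0.03+0j), (0.04+0.01j), (-0.02+0.02j), -0.00+0.03j], [(-0.01+0.03j), (-0.02+0.04j), -0.01-0.02j, (-0.03-0.01j)], [(0.04-0.04j), (0.05-0.05j), (0.01+0.04j), 0.04+0.04j], [(0.04+0.02j), 0.05+0.03j, -0.03+0.01j, (-0.02+0.04j)]] + [[0.03-0.00j, (0.04-0.01j), -0.02-0.02j, -0.00-0.03j], [(-0.01-0.03j), (-0.02-0.04j), -0.01+0.02j, -0.03+0.01j], [0.04+0.04j, (0.05+0.05j), (0.01-0.04j), (0.04-0.04j)], [(0.04-0.02j), 0.05-0.03j, -0.03-0.01j, -0.02-0.04j]] + [[0.03+0.00j, (0.02+0j), -0j, -0.02+0.00j], [0j, 0j, 0.00-0.00j, (-0+0j)], [0.08+0.00j, (0.04+0j), (0.01-0j), -0.05+0.00j], [(-0.04-0j), (-0.02-0j), (-0+0j), 0.03-0.00j]] + [[(-0.01-0j),0.01-0.00j,0.01+0.00j,0.01-0.00j], [(0.02+0j),-0.01+0.00j,-0.01-0.00j,(-0.01+0j)], [(0.01+0j),-0.01+0.00j,-0.01-0.00j,(-0+0j)], [-0.01-0.00j,0.01-0.00j,0j,-0j]]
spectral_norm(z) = 0.27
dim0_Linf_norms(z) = [0.17, 0.14, 0.06, 0.07]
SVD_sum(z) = [[0.09,0.09,-0.01,0.01], [-0.03,-0.03,0.0,-0.00], [0.15,0.16,-0.01,0.02], [0.06,0.06,-0.00,0.01]] + [[-0.0,0.0,-0.02,-0.02], [-0.0,0.01,-0.05,-0.05], [0.00,-0.00,0.02,0.02], [-0.00,0.01,-0.04,-0.04]] + [[0.0,-0.00,0.00,-0.00], [0.03,-0.02,0.02,-0.02], [0.01,-0.01,0.01,-0.01], [-0.02,0.02,-0.01,0.02]] + [[-0.01, 0.01, 0.01, -0.01],  [0.0, -0.0, -0.00, 0.00],  [0.0, -0.00, -0.0, 0.0],  [0.00, -0.00, -0.00, 0.0]]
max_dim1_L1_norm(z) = 0.35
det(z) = -0.00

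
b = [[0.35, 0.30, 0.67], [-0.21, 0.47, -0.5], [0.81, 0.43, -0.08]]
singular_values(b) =[1.07, 0.83, 0.43]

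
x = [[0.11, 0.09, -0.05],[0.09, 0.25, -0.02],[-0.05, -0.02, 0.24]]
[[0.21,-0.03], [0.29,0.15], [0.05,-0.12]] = x @ [[1.63, -1.53], [0.64, 1.08], [0.62, -0.74]]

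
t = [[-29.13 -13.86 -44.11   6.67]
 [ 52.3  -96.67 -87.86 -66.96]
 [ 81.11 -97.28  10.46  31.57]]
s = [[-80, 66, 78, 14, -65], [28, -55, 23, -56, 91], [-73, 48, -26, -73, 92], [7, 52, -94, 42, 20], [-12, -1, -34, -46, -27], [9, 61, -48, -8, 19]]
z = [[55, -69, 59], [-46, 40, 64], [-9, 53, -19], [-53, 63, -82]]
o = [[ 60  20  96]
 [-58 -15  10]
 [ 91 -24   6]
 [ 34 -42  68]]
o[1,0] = -58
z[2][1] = 53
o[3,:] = [34, -42, 68]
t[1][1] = -96.67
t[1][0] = 52.3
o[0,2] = 96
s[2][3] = -73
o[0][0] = 60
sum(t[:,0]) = 104.28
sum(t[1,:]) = -199.19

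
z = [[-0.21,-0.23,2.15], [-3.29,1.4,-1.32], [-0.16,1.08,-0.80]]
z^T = [[-0.21,-3.29,-0.16], [-0.23,1.40,1.08], [2.15,-1.32,-0.8]]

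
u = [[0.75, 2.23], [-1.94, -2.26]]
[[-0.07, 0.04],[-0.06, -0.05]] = u@ [[0.11, -0.00], [-0.07, 0.02]]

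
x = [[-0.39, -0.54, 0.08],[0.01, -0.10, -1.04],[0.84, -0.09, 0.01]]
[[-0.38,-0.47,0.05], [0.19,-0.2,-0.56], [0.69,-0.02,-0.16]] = x @ [[0.83,0.07,-0.18], [0.07,0.84,0.11], [-0.18,0.11,0.53]]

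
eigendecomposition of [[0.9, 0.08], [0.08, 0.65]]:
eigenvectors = [[0.96, -0.28],  [0.28, 0.96]]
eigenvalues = [0.92, 0.63]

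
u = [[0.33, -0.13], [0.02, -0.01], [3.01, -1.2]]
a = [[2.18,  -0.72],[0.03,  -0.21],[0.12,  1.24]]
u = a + [[-1.85, 0.59], [-0.01, 0.20], [2.89, -2.44]]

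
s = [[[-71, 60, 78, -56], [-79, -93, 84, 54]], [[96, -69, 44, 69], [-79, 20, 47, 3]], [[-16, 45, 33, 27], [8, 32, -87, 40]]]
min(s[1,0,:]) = -69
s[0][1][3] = 54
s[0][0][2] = 78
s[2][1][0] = 8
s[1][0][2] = 44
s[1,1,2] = 47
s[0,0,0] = -71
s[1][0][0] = 96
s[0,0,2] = 78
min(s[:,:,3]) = -56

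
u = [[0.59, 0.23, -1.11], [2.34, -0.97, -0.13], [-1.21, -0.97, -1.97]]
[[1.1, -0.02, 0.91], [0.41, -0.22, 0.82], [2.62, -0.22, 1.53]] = u @ [[-0.05, -0.02, 0.20], [-0.4, 0.17, -0.26], [-1.10, 0.04, -0.77]]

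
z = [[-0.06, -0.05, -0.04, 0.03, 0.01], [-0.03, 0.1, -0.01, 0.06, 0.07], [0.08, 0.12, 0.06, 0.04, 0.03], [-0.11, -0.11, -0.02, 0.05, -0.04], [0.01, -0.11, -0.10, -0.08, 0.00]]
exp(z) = [[0.94,-0.06,-0.04,0.03,0.01], [-0.03,1.1,-0.01,0.06,0.07], [0.08,0.12,1.06,0.05,0.03], [-0.11,-0.11,-0.02,1.05,-0.05], [0.01,-0.12,-0.1,-0.09,1.00]]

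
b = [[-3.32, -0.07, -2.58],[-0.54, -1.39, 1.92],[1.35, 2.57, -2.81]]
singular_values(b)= [4.93, 3.95, 0.11]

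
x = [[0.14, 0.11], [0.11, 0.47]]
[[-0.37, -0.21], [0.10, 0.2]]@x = [[-0.07, -0.14], [0.04, 0.1]]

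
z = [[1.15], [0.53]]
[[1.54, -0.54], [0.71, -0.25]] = z @ [[1.34, -0.47]]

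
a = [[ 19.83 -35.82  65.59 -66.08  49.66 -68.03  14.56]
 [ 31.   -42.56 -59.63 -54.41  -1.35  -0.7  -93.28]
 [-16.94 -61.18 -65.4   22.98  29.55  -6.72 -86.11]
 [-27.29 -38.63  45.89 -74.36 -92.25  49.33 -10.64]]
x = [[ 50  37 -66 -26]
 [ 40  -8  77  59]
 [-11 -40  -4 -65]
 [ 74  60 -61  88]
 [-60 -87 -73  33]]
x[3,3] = 88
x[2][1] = -40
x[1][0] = 40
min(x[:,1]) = -87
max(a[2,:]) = 29.55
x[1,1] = -8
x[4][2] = -73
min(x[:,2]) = -73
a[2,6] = -86.11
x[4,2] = -73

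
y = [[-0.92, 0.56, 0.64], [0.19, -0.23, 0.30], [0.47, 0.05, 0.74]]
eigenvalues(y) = [0.96, -1.15, -0.22]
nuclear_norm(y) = 2.41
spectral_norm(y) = 1.26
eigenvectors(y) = [[-0.38, -0.96, -0.45], [-0.28, 0.12, -0.86], [-0.88, 0.24, 0.26]]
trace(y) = -0.41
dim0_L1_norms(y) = [1.58, 0.84, 1.68]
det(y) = 0.25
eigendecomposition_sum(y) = [[0.1,0.06,0.36], [0.07,0.04,0.26], [0.22,0.14,0.82]] + [[-1.01, 0.60, 0.25],[0.13, -0.08, -0.03],[0.25, -0.15, -0.06]] + [[-0.0,-0.10,0.04], [-0.01,-0.2,0.07], [0.00,0.06,-0.02]]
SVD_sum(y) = [[-0.9, 0.57, 0.66], [0.06, -0.04, -0.04], [-0.05, 0.03, 0.04]] + [[-0.02, 0.00, -0.02],[0.21, -0.02, 0.30],[0.49, -0.06, 0.72]] + [[-0.01, -0.02, 0.00], [-0.08, -0.17, 0.04], [0.03, 0.07, -0.02]]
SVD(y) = [[-1.00, 0.03, -0.08],[0.07, -0.39, -0.92],[-0.06, -0.92, 0.39]] @ diag([1.2574724775023876, 0.9464029734706709, 0.20660198481592723]) @ [[0.72, -0.46, -0.53], [-0.56, 0.06, -0.82], [0.41, 0.89, -0.21]]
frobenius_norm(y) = 1.59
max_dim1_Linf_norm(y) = 0.92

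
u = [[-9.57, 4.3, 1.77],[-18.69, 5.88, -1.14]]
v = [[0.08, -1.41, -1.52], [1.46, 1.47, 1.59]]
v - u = [[9.65, -5.71, -3.29], [20.15, -4.41, 2.73]]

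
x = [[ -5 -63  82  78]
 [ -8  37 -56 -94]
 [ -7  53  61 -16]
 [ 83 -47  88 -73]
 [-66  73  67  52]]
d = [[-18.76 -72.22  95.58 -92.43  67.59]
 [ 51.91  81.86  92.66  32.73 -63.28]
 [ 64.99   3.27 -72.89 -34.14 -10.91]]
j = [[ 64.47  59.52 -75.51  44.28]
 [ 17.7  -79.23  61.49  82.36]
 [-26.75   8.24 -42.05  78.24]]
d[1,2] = 92.66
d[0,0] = -18.76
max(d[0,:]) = 95.58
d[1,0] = 51.91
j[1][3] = 82.36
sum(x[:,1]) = 53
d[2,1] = 3.27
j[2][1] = 8.24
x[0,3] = 78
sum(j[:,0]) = 55.42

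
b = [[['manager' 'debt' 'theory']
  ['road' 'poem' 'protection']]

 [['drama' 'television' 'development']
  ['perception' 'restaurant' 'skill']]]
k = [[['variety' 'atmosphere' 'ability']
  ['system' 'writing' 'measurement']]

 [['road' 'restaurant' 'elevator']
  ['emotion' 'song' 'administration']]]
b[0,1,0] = 'road'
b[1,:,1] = ['television', 'restaurant']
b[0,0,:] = ['manager', 'debt', 'theory']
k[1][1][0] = 'emotion'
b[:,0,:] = [['manager', 'debt', 'theory'], ['drama', 'television', 'development']]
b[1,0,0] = 'drama'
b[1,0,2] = 'development'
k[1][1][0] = 'emotion'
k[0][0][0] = 'variety'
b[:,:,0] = [['manager', 'road'], ['drama', 'perception']]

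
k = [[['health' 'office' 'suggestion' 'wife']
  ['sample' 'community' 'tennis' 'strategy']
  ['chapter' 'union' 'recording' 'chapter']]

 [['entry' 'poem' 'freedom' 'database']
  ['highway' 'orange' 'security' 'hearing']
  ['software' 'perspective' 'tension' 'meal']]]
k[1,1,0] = 'highway'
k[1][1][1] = 'orange'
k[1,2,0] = 'software'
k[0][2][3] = 'chapter'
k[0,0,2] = 'suggestion'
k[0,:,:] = [['health', 'office', 'suggestion', 'wife'], ['sample', 'community', 'tennis', 'strategy'], ['chapter', 'union', 'recording', 'chapter']]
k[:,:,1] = [['office', 'community', 'union'], ['poem', 'orange', 'perspective']]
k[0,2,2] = 'recording'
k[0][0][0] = 'health'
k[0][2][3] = 'chapter'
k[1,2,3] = 'meal'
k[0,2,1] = 'union'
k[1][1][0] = 'highway'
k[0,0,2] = 'suggestion'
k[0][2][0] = 'chapter'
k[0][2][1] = 'union'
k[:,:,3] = [['wife', 'strategy', 'chapter'], ['database', 'hearing', 'meal']]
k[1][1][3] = 'hearing'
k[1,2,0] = 'software'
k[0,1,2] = 'tennis'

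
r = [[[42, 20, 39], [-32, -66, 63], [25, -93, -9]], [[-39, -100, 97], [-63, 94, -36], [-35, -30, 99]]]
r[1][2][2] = 99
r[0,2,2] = -9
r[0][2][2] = -9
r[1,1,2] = -36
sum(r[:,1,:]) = -40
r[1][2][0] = -35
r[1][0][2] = 97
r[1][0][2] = 97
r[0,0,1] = 20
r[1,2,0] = -35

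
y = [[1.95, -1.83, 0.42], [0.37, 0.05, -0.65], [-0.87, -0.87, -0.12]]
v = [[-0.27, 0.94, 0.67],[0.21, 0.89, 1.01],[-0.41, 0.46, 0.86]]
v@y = [[-0.76, -0.04, -0.8], [-0.14, -1.22, -0.61], [-1.38, 0.03, -0.57]]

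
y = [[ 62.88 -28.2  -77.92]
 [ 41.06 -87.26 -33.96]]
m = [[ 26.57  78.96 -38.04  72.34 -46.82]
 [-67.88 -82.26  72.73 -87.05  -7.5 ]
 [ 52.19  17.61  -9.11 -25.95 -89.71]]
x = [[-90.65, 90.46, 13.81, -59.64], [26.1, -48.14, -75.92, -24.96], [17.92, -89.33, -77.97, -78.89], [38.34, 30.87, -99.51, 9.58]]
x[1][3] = -24.96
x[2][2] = -77.97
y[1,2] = -33.96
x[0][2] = 13.81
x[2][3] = -78.89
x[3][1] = 30.87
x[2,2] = -77.97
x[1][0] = 26.1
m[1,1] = -82.26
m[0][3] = 72.34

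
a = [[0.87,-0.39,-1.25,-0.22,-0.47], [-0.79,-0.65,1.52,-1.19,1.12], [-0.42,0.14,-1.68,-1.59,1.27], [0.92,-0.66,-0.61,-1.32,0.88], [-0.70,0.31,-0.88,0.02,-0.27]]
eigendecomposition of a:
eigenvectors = [[-0.63+0.00j, (0.28+0.07j), 0.28-0.07j, -0.43+0.00j, -0.16+0.00j], [0.61+0.00j, -0.07-0.46j, -0.07+0.46j, -0.80+0.00j, (-0.58+0j)], [0.30+0.00j, 0.62+0.00j, (0.62-0j), (-0.1+0j), -0.21+0.00j], [-0.32+0.00j, (0.29-0.31j), 0.29+0.31j, (-0.18+0j), (0.6+0j)], [0.17+0.00j, 0.24+0.26j, (0.24-0.26j), -0.36+0.00j, 0.48+0.00j]]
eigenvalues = [(1.86+0j), (-2.13+1.18j), (-2.13-1.18j), (-0.64+0j), 0j]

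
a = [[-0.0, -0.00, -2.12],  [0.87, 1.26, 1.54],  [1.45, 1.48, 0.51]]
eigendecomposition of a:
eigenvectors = [[-0.56+0.00j, 0.77+0.00j, (0.77-0j)],  [(0.75+0j), (-0.54+0.02j), (-0.54-0.02j)],  [0.35+0.00j, (-0.08-0.33j), (-0.08+0.33j)]]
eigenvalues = [(1.33+0j), (0.22+0.9j), (0.22-0.9j)]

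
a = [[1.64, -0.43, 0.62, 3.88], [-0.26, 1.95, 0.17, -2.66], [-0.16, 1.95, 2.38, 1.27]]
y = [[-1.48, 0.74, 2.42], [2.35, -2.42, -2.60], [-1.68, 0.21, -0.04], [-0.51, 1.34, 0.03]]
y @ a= [[-3.01, 6.80, 4.97, -4.64], [4.90, -10.80, -5.14, 12.25], [-2.8, 1.05, -1.1, -7.13], [-1.19, 2.89, -0.02, -5.51]]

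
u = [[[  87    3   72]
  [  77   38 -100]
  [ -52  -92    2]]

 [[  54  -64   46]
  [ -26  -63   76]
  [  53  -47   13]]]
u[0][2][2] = 2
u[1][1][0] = -26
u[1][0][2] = 46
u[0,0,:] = [87, 3, 72]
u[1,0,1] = -64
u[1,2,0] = 53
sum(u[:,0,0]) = 141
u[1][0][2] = 46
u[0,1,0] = 77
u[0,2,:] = [-52, -92, 2]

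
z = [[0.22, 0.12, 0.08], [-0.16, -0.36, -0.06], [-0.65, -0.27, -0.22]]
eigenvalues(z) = [(-0.35+0j), (-0.01+0.05j), (-0.01-0.05j)]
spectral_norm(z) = 0.84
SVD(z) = [[-0.31, -0.04, 0.95], [0.39, -0.92, 0.09], [0.87, 0.39, 0.3]] @ diag([0.8417359822439312, 0.25151637196246324, 0.004477815391903888]) @ [[-0.83,-0.49,-0.28], [-0.47,0.87,-0.14], [-0.32,-0.02,0.95]]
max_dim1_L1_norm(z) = 1.14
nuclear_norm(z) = 1.10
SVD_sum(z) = [[0.22, 0.13, 0.07], [-0.27, -0.16, -0.09], [-0.6, -0.36, -0.21]] + [[0.0, -0.01, 0.0], [0.11, -0.2, 0.03], [-0.05, 0.09, -0.01]] + [[-0.0, -0.0, 0.00], [-0.00, -0.0, 0.0], [-0.0, -0.0, 0.00]]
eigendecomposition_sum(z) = [[0.05-0.00j, 0.11-0.00j, 0.02-0.00j], [(-0.17+0j), (-0.36+0j), (-0.06+0j)], [-0.10+0.00j, -0.22+0.00j, (-0.04+0j)]] + [[(0.08+0.04j), (0.01+0.01j), (0.03+0j)], [0.01-0.01j, 0.00-0.00j, 0.00-0.00j], [(-0.27-0.04j), (-0.03-0.02j), -0.09+0.01j]] + [[0.08-0.04j,(0.01-0.01j),0.03-0.00j], [(0.01+0.01j),0.00+0.00j,0j], [(-0.27+0.04j),-0.03+0.02j,-0.09-0.01j]]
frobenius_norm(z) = 0.88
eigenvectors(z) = [[(0.25+0j), (-0.31-0.09j), (-0.31+0.09j)],[(-0.83+0j), (-0.02+0.04j), (-0.02-0.04j)],[(-0.5+0j), (0.95+0j), 0.95-0.00j]]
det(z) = -0.00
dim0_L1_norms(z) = [1.03, 0.75, 0.36]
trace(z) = -0.36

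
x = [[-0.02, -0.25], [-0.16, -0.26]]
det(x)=-0.035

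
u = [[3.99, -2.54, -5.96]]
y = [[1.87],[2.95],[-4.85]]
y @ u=[[7.46, -4.75, -11.15], [11.77, -7.49, -17.58], [-19.35, 12.32, 28.91]]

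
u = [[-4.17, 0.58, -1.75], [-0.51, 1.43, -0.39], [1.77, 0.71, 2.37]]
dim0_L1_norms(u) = [6.45, 2.72, 4.51]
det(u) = -9.92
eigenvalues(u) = [(-3.59+0j), (1.61+0.42j), (1.61-0.42j)]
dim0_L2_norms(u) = [4.56, 1.7, 2.97]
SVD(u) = [[-0.85, 0.33, -0.41], [-0.14, 0.62, 0.77], [0.51, 0.71, -0.48]] @ diag([5.294603839921259, 1.856560021205691, 1.009532102486979]) @ [[0.85, -0.06, 0.52], [-0.23, 0.85, 0.47], [0.47, 0.52, -0.71]]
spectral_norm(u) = 5.29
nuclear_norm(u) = 8.16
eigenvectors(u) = [[0.95+0.00j,(-0.28+0.06j),-0.28-0.06j], [(0.07+0j),-0.23+0.36j,(-0.23-0.36j)], [(-0.29+0j),0.86+0.00j,(0.86-0j)]]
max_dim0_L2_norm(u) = 4.56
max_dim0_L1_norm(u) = 6.45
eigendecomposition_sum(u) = [[(-3.98+0j), (0.62-0j), (-1.13+0j)],[-0.31+0.00j, 0.05-0.00j, (-0.09+0j)],[(1.22-0j), (-0.19+0j), (0.35-0j)]] + [[-0.09-0.00j, (-0.02+0.65j), -0.31+0.15j], [(-0.1+0.1j), (0.69+0.69j), (-0.15+0.5j)], [(0.27+0.07j), (0.45-1.91j), (1.01-0.27j)]] + [[-0.09+0.00j, (-0.02-0.65j), -0.31-0.15j], [(-0.1-0.1j), (0.69-0.69j), -0.15-0.50j], [(0.27-0.07j), 0.45+1.91j, (1.01+0.27j)]]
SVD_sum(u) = [[-3.84, 0.28, -2.33], [-0.62, 0.04, -0.38], [2.30, -0.17, 1.40]] + [[-0.14,0.52,0.29], [-0.26,0.98,0.54], [-0.3,1.13,0.63]] + [[-0.2, -0.22, 0.30], [0.37, 0.41, -0.56], [-0.23, -0.25, 0.35]]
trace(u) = -0.37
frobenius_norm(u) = 5.70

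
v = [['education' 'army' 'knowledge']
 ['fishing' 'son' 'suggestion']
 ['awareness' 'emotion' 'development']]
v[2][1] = 'emotion'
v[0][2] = 'knowledge'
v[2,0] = 'awareness'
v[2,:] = ['awareness', 'emotion', 'development']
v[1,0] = 'fishing'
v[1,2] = 'suggestion'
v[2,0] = 'awareness'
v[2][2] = 'development'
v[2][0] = 'awareness'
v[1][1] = 'son'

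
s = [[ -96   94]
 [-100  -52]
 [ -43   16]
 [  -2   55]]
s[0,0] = -96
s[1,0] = -100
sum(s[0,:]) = -2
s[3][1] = 55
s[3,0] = -2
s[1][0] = -100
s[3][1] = 55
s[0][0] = -96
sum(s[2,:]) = -27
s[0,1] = 94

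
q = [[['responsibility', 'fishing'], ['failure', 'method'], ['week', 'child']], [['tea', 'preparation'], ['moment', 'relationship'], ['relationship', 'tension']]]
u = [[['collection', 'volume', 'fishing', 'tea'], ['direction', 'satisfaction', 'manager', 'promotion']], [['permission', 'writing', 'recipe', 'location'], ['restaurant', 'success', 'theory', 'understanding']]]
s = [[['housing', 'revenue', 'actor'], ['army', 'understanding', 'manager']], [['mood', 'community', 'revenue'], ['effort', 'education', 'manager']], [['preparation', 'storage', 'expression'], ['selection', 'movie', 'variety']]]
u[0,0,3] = 'tea'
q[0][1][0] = 'failure'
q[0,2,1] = 'child'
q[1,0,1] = 'preparation'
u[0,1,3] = 'promotion'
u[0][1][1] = 'satisfaction'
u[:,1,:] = [['direction', 'satisfaction', 'manager', 'promotion'], ['restaurant', 'success', 'theory', 'understanding']]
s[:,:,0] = [['housing', 'army'], ['mood', 'effort'], ['preparation', 'selection']]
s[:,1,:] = [['army', 'understanding', 'manager'], ['effort', 'education', 'manager'], ['selection', 'movie', 'variety']]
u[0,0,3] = 'tea'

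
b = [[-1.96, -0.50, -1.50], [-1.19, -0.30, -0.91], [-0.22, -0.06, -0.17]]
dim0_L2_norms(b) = [2.3, 0.59, 1.76]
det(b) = 0.00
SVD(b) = [[-0.85, 0.24, -0.47], [-0.52, -0.55, 0.66], [-0.10, 0.8, 0.59]] @ diag([2.959168023506926, 0.004943727662249949, 0.000410135239759451]) @ [[0.78,  0.2,  0.60], [0.32,  -0.94,  -0.1], [0.54,  0.27,  -0.80]]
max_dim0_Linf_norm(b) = 1.96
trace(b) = -2.43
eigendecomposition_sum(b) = [[-1.96,-0.5,-1.5], [-1.19,-0.30,-0.91], [-0.22,-0.06,-0.17]] + [[-0.0,  0.00,  0.0], [-0.0,  0.00,  0.0], [0.00,  -0.00,  -0.0]] + [[-0.0, 0.00, -0.0], [-0.0, 0.0, -0.0], [0.00, -0.00, 0.00]]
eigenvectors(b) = [[0.85, 0.57, -0.23],[0.52, 0.19, -0.80],[0.1, -0.80, 0.56]]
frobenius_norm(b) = 2.96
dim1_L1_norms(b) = [3.96, 2.4, 0.45]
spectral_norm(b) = 2.96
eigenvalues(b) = [-2.43, -0.0, 0.0]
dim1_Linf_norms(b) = [1.96, 1.19, 0.22]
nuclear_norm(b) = 2.96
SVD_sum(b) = [[-1.96, -0.5, -1.5], [-1.19, -0.3, -0.91], [-0.22, -0.06, -0.17]] + [[0.00, -0.0, -0.00], [-0.0, 0.0, 0.0], [0.00, -0.0, -0.0]] + [[-0.0, -0.00, 0.00], [0.00, 0.00, -0.00], [0.0, 0.0, -0.0]]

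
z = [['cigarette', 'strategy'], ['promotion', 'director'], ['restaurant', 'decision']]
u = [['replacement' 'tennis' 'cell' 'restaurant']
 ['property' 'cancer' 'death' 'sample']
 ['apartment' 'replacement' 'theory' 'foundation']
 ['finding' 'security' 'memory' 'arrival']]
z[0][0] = 'cigarette'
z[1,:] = ['promotion', 'director']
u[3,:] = ['finding', 'security', 'memory', 'arrival']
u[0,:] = ['replacement', 'tennis', 'cell', 'restaurant']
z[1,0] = 'promotion'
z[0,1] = 'strategy'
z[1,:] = ['promotion', 'director']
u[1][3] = 'sample'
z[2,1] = 'decision'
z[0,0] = 'cigarette'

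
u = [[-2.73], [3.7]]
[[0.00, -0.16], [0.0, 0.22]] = u @ [[0.0, 0.06]]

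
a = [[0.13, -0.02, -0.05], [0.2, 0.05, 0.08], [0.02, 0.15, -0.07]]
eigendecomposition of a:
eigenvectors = [[-0.10-0.42j, (-0.1+0.42j), (0.12+0j)], [-0.74+0.00j, (-0.74-0j), -0.47+0.00j], [(-0.48+0.18j), -0.48-0.18j, 0.87+0.00j]]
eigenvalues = [(0.13+0.09j), (0.13-0.09j), (-0.15+0j)]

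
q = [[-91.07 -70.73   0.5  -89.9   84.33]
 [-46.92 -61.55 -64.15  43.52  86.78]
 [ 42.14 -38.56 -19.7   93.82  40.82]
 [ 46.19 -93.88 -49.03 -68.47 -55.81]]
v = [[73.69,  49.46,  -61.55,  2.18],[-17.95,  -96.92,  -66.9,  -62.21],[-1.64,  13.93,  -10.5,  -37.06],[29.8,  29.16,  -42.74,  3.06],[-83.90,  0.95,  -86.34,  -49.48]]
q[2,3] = 93.82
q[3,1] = -93.88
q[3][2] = -49.03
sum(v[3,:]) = 19.279999999999998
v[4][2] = -86.34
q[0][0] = -91.07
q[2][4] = 40.82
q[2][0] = 42.14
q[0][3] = -89.9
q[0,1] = -70.73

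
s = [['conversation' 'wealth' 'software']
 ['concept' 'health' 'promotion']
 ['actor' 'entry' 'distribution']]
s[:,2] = ['software', 'promotion', 'distribution']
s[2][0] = 'actor'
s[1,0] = 'concept'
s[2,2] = 'distribution'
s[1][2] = 'promotion'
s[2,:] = ['actor', 'entry', 'distribution']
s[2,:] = ['actor', 'entry', 'distribution']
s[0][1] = 'wealth'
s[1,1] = 'health'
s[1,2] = 'promotion'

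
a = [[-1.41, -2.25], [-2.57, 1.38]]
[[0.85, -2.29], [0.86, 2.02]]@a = [[4.69, -5.07], [-6.40, 0.85]]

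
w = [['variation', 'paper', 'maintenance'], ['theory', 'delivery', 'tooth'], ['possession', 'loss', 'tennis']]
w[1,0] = 'theory'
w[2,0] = 'possession'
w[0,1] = 'paper'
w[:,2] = ['maintenance', 'tooth', 'tennis']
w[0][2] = 'maintenance'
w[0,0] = 'variation'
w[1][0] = 'theory'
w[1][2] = 'tooth'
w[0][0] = 'variation'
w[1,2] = 'tooth'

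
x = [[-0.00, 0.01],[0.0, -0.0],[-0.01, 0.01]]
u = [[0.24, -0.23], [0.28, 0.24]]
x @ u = [[0.0, 0.0],[0.0, 0.00],[0.00, 0.0]]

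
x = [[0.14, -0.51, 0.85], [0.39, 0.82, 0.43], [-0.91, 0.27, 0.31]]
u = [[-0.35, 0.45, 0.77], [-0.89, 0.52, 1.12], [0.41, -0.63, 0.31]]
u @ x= [[-0.57, 0.76, 0.13], [-0.94, 1.18, -0.19], [-0.47, -0.64, 0.17]]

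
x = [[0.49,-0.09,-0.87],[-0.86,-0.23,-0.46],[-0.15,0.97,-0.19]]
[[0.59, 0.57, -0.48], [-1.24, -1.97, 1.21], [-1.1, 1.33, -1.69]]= x @ [[1.52, 1.76, -1.01], [-0.85, 1.67, -1.86], [0.27, 0.16, 0.18]]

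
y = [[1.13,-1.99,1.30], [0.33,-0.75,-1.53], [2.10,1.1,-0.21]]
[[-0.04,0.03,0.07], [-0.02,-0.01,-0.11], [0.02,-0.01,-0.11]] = y@[[0.00, -0.0, -0.04], [0.02, -0.01, -0.01], [-0.0, 0.01, 0.07]]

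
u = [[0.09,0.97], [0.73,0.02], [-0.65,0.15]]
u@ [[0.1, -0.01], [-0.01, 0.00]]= [[-0.00,-0.00], [0.07,-0.01], [-0.07,0.01]]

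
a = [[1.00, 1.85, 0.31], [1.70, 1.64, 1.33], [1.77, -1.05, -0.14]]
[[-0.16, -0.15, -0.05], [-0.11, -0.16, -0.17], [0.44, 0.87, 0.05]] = a@[[0.15, 0.34, 0.01], [-0.15, -0.22, -0.01], [-0.09, -0.28, -0.13]]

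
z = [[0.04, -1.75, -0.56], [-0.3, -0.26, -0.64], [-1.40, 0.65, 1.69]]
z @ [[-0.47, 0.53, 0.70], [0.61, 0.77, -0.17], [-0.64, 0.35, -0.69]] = [[-0.73, -1.52, 0.71],  [0.39, -0.58, 0.28],  [-0.03, 0.35, -2.26]]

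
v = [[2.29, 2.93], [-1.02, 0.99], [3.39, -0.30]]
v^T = [[2.29, -1.02, 3.39],[2.93, 0.99, -0.30]]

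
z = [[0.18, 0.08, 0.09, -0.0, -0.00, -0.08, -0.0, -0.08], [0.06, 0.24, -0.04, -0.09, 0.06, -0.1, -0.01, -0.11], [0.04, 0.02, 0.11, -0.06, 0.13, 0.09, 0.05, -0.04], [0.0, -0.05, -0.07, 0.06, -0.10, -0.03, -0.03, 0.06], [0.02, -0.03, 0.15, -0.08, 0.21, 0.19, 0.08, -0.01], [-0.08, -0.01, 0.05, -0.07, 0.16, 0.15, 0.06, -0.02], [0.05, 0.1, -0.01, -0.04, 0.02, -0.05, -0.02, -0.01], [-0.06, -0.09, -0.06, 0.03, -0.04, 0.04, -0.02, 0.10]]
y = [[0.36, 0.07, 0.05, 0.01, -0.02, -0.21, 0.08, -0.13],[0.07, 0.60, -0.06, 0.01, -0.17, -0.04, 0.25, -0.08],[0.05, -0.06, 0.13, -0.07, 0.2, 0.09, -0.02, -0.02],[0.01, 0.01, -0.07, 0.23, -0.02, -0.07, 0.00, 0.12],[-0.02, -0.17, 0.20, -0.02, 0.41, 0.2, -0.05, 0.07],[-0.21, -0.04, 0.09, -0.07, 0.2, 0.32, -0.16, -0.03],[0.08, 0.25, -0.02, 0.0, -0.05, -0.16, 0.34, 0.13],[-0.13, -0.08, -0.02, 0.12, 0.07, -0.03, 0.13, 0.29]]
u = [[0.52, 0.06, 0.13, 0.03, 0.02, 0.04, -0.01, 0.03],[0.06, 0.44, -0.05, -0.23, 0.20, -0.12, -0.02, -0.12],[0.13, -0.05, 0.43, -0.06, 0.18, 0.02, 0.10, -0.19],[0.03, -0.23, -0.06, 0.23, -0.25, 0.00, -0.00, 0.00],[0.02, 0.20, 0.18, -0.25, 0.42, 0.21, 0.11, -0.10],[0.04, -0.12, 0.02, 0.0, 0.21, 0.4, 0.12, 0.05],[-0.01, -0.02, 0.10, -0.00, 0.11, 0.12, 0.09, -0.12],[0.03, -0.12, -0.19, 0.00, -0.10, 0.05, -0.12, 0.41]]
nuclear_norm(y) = 2.68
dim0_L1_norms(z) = [0.49, 0.62, 0.58, 0.43, 0.72, 0.73, 0.27, 0.43]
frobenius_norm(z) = 0.68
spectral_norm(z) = 0.49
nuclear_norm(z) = 1.22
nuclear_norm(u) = 2.95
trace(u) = 2.94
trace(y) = 2.68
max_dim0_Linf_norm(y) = 0.6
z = y @ u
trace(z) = 1.03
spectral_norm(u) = 0.97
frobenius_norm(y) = 1.31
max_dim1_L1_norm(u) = 1.49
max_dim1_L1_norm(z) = 0.77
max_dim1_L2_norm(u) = 0.61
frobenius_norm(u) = 1.41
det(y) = -0.00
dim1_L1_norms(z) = [0.51, 0.71, 0.54, 0.4, 0.77, 0.6, 0.3, 0.44]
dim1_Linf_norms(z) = [0.18, 0.24, 0.13, 0.1, 0.21, 0.16, 0.1, 0.1]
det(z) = -0.00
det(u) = -0.00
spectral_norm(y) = 0.97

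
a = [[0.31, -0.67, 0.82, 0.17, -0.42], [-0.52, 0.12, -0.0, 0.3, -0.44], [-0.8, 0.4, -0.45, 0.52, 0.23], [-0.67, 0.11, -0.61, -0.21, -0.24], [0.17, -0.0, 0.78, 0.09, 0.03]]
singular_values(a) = [1.81, 0.96, 0.73, 0.34, 0.2]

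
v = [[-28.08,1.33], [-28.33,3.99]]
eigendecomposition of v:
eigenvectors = [[-0.74, -0.04], [-0.68, -1.00]]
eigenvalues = [-26.86, 2.77]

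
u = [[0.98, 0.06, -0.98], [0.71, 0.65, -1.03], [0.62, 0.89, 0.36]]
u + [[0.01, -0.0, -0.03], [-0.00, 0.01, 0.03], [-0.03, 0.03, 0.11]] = [[0.99, 0.06, -1.01], [0.71, 0.66, -1.0], [0.59, 0.92, 0.47]]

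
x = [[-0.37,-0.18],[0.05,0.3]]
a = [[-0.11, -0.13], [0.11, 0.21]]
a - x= [[0.26,0.05],[0.06,-0.09]]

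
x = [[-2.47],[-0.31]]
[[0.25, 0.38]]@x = [[-0.74]]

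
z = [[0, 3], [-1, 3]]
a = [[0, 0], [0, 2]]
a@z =[[0, 0], [-2, 6]]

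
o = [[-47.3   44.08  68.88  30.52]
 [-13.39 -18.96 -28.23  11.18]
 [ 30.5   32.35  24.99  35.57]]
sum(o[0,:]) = 96.17999999999999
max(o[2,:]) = 35.57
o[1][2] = -28.23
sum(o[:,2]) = 65.63999999999999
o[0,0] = -47.3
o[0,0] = -47.3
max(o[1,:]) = 11.18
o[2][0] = 30.5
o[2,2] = 24.99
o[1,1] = -18.96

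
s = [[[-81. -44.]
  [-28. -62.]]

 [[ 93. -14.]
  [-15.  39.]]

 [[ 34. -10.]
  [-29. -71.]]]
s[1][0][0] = 93.0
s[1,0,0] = 93.0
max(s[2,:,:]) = 34.0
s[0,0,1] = -44.0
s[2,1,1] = -71.0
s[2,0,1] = -10.0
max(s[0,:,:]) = -28.0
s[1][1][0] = -15.0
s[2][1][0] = -29.0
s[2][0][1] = -10.0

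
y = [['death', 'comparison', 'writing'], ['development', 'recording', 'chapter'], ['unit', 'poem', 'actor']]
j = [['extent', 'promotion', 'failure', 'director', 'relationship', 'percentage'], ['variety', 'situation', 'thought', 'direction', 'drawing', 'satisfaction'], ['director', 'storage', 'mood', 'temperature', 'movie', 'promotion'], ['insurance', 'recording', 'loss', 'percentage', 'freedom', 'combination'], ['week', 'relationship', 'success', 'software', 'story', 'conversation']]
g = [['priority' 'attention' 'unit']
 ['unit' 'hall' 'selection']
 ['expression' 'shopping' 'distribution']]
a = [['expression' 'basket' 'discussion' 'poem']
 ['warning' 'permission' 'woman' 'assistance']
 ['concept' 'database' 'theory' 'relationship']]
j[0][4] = 'relationship'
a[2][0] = 'concept'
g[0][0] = 'priority'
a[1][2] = 'woman'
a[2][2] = 'theory'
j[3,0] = 'insurance'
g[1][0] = 'unit'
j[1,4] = 'drawing'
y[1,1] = 'recording'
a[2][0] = 'concept'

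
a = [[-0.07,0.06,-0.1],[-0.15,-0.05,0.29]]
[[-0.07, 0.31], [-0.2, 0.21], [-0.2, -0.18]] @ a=[[-0.04, -0.02, 0.10],[-0.02, -0.02, 0.08],[0.04, -0.00, -0.03]]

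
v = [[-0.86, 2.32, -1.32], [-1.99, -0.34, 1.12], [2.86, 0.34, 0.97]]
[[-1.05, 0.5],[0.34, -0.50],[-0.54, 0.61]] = v @ [[-0.11,0.19], [-0.52,0.27], [-0.05,-0.03]]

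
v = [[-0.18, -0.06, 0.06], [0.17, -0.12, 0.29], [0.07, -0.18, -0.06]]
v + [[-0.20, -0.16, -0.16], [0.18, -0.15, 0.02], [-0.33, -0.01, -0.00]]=[[-0.38, -0.22, -0.1],[0.35, -0.27, 0.31],[-0.26, -0.19, -0.06]]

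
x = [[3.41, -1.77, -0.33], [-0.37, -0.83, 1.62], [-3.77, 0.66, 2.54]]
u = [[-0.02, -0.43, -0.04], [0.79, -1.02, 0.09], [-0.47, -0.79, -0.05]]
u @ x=[[0.24,0.37,-0.79], [2.73,-0.49,-1.68], [-1.12,1.45,-1.25]]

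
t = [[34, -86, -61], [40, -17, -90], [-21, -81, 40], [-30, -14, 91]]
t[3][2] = 91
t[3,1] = -14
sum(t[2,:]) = -62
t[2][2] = 40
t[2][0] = -21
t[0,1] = -86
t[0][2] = -61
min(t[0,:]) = -86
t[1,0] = 40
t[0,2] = -61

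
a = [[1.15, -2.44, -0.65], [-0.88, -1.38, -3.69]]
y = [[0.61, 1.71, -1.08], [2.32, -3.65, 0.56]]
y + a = [[1.76, -0.73, -1.73], [1.44, -5.03, -3.13]]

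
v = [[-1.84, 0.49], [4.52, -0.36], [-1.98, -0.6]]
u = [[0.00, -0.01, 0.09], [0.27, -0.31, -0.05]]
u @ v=[[-0.22, -0.05], [-1.80, 0.27]]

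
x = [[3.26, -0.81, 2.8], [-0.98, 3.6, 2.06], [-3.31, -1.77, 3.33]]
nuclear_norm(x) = 13.62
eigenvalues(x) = [(2.94+3.57j), (2.94-3.57j), (4.31+0j)]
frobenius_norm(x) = 7.90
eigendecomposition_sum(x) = [[(0.99+1.29j), 0.44+0.81j, (1.35-1.18j)], [(0.66+1.05j), (0.28+0.65j), 1.12-0.80j], [(-1.56+1.42j), -1.01+0.66j, 1.67+1.63j]] + [[(0.99-1.29j), 0.44-0.81j, (1.35+1.18j)], [0.66-1.05j, (0.28-0.65j), (1.12+0.8j)], [-1.56-1.42j, (-1.01-0.66j), (1.67-1.63j)]] + [[1.28-0.00j, -1.70+0.00j, (0.1+0j)],  [(-2.3+0j), 3.04-0.00j, -0.17-0.00j],  [-0.18+0.00j, 0.24-0.00j, (-0.01-0j)]]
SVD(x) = [[-0.02, -0.99, -0.11], [0.40, 0.1, -0.91], [0.92, -0.07, 0.39]] @ diag([5.176432194850995, 4.376641704633676, 4.063884486716042]) @ [[-0.68,-0.03,0.74], [-0.71,0.29,-0.64], [-0.19,-0.96,-0.22]]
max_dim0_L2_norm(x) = 4.81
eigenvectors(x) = [[-0.05+0.55j, (-0.05-0.55j), (0.49+0j)], [-0.07+0.42j, (-0.07-0.42j), -0.87+0.00j], [(-0.72+0j), -0.72-0.00j, (-0.07+0j)]]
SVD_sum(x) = [[0.08, 0.00, -0.08],[-1.39, -0.07, 1.52],[-3.21, -0.16, 3.5]] + [[3.09, -1.26, 2.78], [-0.3, 0.12, -0.27], [0.2, -0.08, 0.18]] + [[0.09, 0.45, 0.10], [0.71, 3.55, 0.82], [-0.31, -1.53, -0.35]]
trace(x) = 10.19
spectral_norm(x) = 5.18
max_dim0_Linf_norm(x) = 3.6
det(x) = 92.07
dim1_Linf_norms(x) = [3.26, 3.6, 3.33]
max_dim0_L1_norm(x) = 8.19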